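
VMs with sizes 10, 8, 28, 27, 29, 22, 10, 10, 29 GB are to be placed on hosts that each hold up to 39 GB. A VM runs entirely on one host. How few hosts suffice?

Total = 29 + 29 + 28 + 27 + 22 + 10 + 10 + 10 + 8 = 173 GB.
Lower bound: ⌈173/39⌉ = 5 hosts.
A packing using 5 hosts:
  host 1: 29 + 10 = 39
  host 2: 29 + 10 = 39
  host 3: 28 + 10 = 38
  host 4: 27 + 8 = 35
  host 5: 22 = 22
This matches the lower bound, so 5 is optimal.

5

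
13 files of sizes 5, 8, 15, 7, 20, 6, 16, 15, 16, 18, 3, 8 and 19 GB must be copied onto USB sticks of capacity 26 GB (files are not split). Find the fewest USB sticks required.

Total = 20 + 19 + 18 + 16 + 16 + 15 + 15 + 8 + 8 + 7 + 6 + 5 + 3 = 156 GB.
Lower bound: ⌈156/26⌉ = 6 USB sticks.
Also, 7 files each exceed 13 GB, and no two of those can share a USB stick, so at least 7 USB sticks are needed.
A packing using 7 USB sticks:
  USB stick 1: 20 + 6 = 26
  USB stick 2: 19 + 7 = 26
  USB stick 3: 18 + 8 = 26
  USB stick 4: 16 + 8 = 24
  USB stick 5: 16 + 5 + 3 = 24
  USB stick 6: 15 = 15
  USB stick 7: 15 = 15
This matches the lower bound, so 7 is optimal.

7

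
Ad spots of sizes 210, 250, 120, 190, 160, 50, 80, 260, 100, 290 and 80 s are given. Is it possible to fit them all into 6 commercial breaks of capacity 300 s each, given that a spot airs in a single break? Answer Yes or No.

No

Total = 1790 s; ⌈1790/300⌉ = 6.
The bound of 6 does not rule out 6, but exhaustive search shows no assignment into 6 commercial breaks of capacity 300 s exists — the minimum is 7.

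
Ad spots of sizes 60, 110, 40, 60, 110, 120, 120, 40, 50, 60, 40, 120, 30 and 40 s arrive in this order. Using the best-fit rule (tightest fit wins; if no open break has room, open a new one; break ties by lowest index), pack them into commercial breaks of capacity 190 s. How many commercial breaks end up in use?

  60 → break 1 (new)  [load 60/190]
  110 → break 1  [load 170/190]
  40 → break 2 (new)  [load 40/190]
  60 → break 2  [load 100/190]
  110 → break 3 (new)  [load 110/190]
  120 → break 4 (new)  [load 120/190]
  120 → break 5 (new)  [load 120/190]
  40 → break 4  [load 160/190]
  50 → break 5  [load 170/190]
  60 → break 3  [load 170/190]
  40 → break 2  [load 140/190]
  120 → break 6 (new)  [load 120/190]
  30 → break 4  [load 190/190]
  40 → break 2  [load 180/190]
6 commercial breaks opened.

6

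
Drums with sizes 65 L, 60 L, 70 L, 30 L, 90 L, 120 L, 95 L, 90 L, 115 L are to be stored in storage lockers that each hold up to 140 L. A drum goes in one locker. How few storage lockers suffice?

7

Total = 120 + 115 + 95 + 90 + 90 + 70 + 65 + 60 + 30 = 735 L.
Lower bound: ⌈735/140⌉ = 6 storage lockers.
A packing using 7 storage lockers:
  locker 1: 120 = 120
  locker 2: 115 = 115
  locker 3: 95 + 30 = 125
  locker 4: 90 = 90
  locker 5: 90 = 90
  locker 6: 70 + 65 = 135
  locker 7: 60 = 60
No arrangement into 6 storage lockers stays within capacity, so 7 is optimal.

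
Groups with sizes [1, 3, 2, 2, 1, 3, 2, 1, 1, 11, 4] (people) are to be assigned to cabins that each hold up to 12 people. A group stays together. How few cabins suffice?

Total = 11 + 4 + 3 + 3 + 2 + 2 + 2 + 1 + 1 + 1 + 1 = 31 people.
Lower bound: ⌈31/12⌉ = 3 cabins.
A packing using 3 cabins:
  cabin 1: 11 + 1 = 12
  cabin 2: 4 + 3 + 3 + 2 = 12
  cabin 3: 2 + 2 + 1 + 1 + 1 = 7
This matches the lower bound, so 3 is optimal.

3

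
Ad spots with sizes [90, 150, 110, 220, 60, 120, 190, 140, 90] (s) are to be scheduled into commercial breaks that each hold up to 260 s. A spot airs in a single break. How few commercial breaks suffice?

Total = 220 + 190 + 150 + 140 + 120 + 110 + 90 + 90 + 60 = 1170 s.
Lower bound: ⌈1170/260⌉ = 5 commercial breaks.
A packing using 5 commercial breaks:
  break 1: 220 = 220
  break 2: 190 + 60 = 250
  break 3: 150 + 110 = 260
  break 4: 140 + 120 = 260
  break 5: 90 + 90 = 180
This matches the lower bound, so 5 is optimal.

5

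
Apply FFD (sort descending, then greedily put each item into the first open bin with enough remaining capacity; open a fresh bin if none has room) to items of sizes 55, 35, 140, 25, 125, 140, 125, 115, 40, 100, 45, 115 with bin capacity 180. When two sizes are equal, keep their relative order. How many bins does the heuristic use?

7

Sorted descending: 140, 140, 125, 125, 115, 115, 100, 55, 45, 40, 35, 25.
  140 → bin 1 (new)  [load 140/180]
  140 → bin 2 (new)  [load 140/180]
  125 → bin 3 (new)  [load 125/180]
  125 → bin 4 (new)  [load 125/180]
  115 → bin 5 (new)  [load 115/180]
  115 → bin 6 (new)  [load 115/180]
  100 → bin 7 (new)  [load 100/180]
  55 → bin 3  [load 180/180]
  45 → bin 4  [load 170/180]
  40 → bin 1  [load 180/180]
  35 → bin 2  [load 175/180]
  25 → bin 5  [load 140/180]
7 bins opened.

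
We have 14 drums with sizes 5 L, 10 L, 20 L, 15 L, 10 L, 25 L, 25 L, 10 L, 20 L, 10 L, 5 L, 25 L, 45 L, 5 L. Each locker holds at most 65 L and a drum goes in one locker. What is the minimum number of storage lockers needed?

4

Total = 45 + 25 + 25 + 25 + 20 + 20 + 15 + 10 + 10 + 10 + 10 + 5 + 5 + 5 = 230 L.
Lower bound: ⌈230/65⌉ = 4 storage lockers.
A packing using 4 storage lockers:
  locker 1: 45 + 20 = 65
  locker 2: 25 + 25 + 15 = 65
  locker 3: 25 + 20 + 10 + 10 = 65
  locker 4: 10 + 10 + 5 + 5 + 5 = 35
This matches the lower bound, so 4 is optimal.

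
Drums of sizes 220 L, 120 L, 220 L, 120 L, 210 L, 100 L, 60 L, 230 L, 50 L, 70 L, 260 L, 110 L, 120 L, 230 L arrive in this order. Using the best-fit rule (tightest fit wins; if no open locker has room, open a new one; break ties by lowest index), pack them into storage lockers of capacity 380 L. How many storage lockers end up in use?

6

  220 → locker 1 (new)  [load 220/380]
  120 → locker 1  [load 340/380]
  220 → locker 2 (new)  [load 220/380]
  120 → locker 2  [load 340/380]
  210 → locker 3 (new)  [load 210/380]
  100 → locker 3  [load 310/380]
  60 → locker 3  [load 370/380]
  230 → locker 4 (new)  [load 230/380]
  50 → locker 4  [load 280/380]
  70 → locker 4  [load 350/380]
  260 → locker 5 (new)  [load 260/380]
  110 → locker 5  [load 370/380]
  120 → locker 6 (new)  [load 120/380]
  230 → locker 6  [load 350/380]
6 storage lockers opened.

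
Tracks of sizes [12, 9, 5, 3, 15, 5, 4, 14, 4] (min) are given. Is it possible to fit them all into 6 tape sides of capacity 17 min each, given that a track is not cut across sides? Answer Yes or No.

Yes

A valid assignment using 5 tape sides:
  side 1: 15 = 15
  side 2: 14 + 3 = 17
  side 3: 12 + 5 = 17
  side 4: 9 + 5 = 14
  side 5: 4 + 4 = 8
That uses only 5 ≤ 6, so 6 tape sides are enough.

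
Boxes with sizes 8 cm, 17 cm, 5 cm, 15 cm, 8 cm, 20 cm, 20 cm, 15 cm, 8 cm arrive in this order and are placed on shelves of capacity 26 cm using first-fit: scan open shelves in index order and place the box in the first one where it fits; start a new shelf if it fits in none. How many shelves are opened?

  8 → shelf 1 (new)  [load 8/26]
  17 → shelf 1  [load 25/26]
  5 → shelf 2 (new)  [load 5/26]
  15 → shelf 2  [load 20/26]
  8 → shelf 3 (new)  [load 8/26]
  20 → shelf 4 (new)  [load 20/26]
  20 → shelf 5 (new)  [load 20/26]
  15 → shelf 3  [load 23/26]
  8 → shelf 6 (new)  [load 8/26]
6 shelves opened.

6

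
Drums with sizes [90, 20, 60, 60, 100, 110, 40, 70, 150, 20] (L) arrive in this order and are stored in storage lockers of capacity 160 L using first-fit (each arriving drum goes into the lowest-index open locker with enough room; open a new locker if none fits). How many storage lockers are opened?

  90 → locker 1 (new)  [load 90/160]
  20 → locker 1  [load 110/160]
  60 → locker 2 (new)  [load 60/160]
  60 → locker 2  [load 120/160]
  100 → locker 3 (new)  [load 100/160]
  110 → locker 4 (new)  [load 110/160]
  40 → locker 1  [load 150/160]
  70 → locker 5 (new)  [load 70/160]
  150 → locker 6 (new)  [load 150/160]
  20 → locker 2  [load 140/160]
6 storage lockers opened.

6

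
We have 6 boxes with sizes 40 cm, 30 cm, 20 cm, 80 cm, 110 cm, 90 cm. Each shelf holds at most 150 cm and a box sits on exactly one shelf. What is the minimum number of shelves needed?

3

Total = 110 + 90 + 80 + 40 + 30 + 20 = 370 cm.
Lower bound: ⌈370/150⌉ = 3 shelves.
A packing using 3 shelves:
  shelf 1: 110 + 40 = 150
  shelf 2: 90 + 30 + 20 = 140
  shelf 3: 80 = 80
This matches the lower bound, so 3 is optimal.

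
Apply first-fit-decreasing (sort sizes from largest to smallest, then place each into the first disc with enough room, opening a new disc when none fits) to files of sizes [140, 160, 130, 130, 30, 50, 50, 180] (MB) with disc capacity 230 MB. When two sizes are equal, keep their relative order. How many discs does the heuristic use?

Sorted descending: 180, 160, 140, 130, 130, 50, 50, 30.
  180 → disc 1 (new)  [load 180/230]
  160 → disc 2 (new)  [load 160/230]
  140 → disc 3 (new)  [load 140/230]
  130 → disc 4 (new)  [load 130/230]
  130 → disc 5 (new)  [load 130/230]
  50 → disc 1  [load 230/230]
  50 → disc 2  [load 210/230]
  30 → disc 3  [load 170/230]
5 discs opened.

5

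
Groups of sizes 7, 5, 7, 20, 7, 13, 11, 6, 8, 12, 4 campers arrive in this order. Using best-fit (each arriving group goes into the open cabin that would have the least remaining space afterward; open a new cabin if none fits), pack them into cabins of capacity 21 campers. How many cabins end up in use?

5

  7 → cabin 1 (new)  [load 7/21]
  5 → cabin 1  [load 12/21]
  7 → cabin 1  [load 19/21]
  20 → cabin 2 (new)  [load 20/21]
  7 → cabin 3 (new)  [load 7/21]
  13 → cabin 3  [load 20/21]
  11 → cabin 4 (new)  [load 11/21]
  6 → cabin 4  [load 17/21]
  8 → cabin 5 (new)  [load 8/21]
  12 → cabin 5  [load 20/21]
  4 → cabin 4  [load 21/21]
5 cabins opened.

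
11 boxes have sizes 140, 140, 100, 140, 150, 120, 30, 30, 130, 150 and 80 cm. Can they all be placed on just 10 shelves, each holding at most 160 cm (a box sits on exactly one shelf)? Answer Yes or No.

Yes

A valid assignment using 9 shelves:
  shelf 1: 150 = 150
  shelf 2: 150 = 150
  shelf 3: 140 = 140
  shelf 4: 140 = 140
  shelf 5: 140 = 140
  shelf 6: 130 + 30 = 160
  shelf 7: 120 + 30 = 150
  shelf 8: 100 = 100
  shelf 9: 80 = 80
That uses only 9 ≤ 10, so 10 shelves are enough.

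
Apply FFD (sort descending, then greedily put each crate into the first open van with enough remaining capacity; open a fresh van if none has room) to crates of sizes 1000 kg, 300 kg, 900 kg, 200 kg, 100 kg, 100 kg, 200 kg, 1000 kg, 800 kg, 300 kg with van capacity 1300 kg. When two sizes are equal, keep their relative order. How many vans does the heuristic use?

Sorted descending: 1000, 1000, 900, 800, 300, 300, 200, 200, 100, 100.
  1000 → van 1 (new)  [load 1000/1300]
  1000 → van 2 (new)  [load 1000/1300]
  900 → van 3 (new)  [load 900/1300]
  800 → van 4 (new)  [load 800/1300]
  300 → van 1  [load 1300/1300]
  300 → van 2  [load 1300/1300]
  200 → van 3  [load 1100/1300]
  200 → van 3  [load 1300/1300]
  100 → van 4  [load 900/1300]
  100 → van 4  [load 1000/1300]
4 vans opened.

4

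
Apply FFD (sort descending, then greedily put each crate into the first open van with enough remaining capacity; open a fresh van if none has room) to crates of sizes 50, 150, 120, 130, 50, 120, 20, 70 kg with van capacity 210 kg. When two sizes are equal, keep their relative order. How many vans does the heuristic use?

4

Sorted descending: 150, 130, 120, 120, 70, 50, 50, 20.
  150 → van 1 (new)  [load 150/210]
  130 → van 2 (new)  [load 130/210]
  120 → van 3 (new)  [load 120/210]
  120 → van 4 (new)  [load 120/210]
  70 → van 2  [load 200/210]
  50 → van 1  [load 200/210]
  50 → van 3  [load 170/210]
  20 → van 3  [load 190/210]
4 vans opened.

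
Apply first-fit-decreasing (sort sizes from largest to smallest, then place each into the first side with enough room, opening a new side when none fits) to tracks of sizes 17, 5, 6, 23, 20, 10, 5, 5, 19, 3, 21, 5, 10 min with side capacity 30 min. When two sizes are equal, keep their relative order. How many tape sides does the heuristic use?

6

Sorted descending: 23, 21, 20, 19, 17, 10, 10, 6, 5, 5, 5, 5, 3.
  23 → side 1 (new)  [load 23/30]
  21 → side 2 (new)  [load 21/30]
  20 → side 3 (new)  [load 20/30]
  19 → side 4 (new)  [load 19/30]
  17 → side 5 (new)  [load 17/30]
  10 → side 3  [load 30/30]
  10 → side 4  [load 29/30]
  6 → side 1  [load 29/30]
  5 → side 2  [load 26/30]
  5 → side 5  [load 22/30]
  5 → side 5  [load 27/30]
  5 → side 6 (new)  [load 5/30]
  3 → side 2  [load 29/30]
6 tape sides opened.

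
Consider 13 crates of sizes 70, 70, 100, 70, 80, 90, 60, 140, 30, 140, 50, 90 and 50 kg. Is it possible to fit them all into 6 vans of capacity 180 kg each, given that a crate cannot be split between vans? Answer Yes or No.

Total = 1040 kg; ⌈1040/180⌉ = 6.
The bound of 6 does not rule out 6, but exhaustive search shows no assignment into 6 vans of capacity 180 kg exists — the minimum is 7.

No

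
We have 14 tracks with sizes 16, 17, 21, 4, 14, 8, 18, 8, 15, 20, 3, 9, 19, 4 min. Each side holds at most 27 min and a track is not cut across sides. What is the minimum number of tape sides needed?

Total = 21 + 20 + 19 + 18 + 17 + 16 + 15 + 14 + 9 + 8 + 8 + 4 + 4 + 3 = 176 min.
Lower bound: ⌈176/27⌉ = 7 tape sides.
Also, 8 tracks each exceed 27/2 min, and no two of those can share a side, so at least 8 tape sides are needed.
A packing using 8 tape sides:
  side 1: 21 + 4 = 25
  side 2: 20 + 4 + 3 = 27
  side 3: 19 + 8 = 27
  side 4: 18 + 9 = 27
  side 5: 17 + 8 = 25
  side 6: 16 = 16
  side 7: 15 = 15
  side 8: 14 = 14
This matches the lower bound, so 8 is optimal.

8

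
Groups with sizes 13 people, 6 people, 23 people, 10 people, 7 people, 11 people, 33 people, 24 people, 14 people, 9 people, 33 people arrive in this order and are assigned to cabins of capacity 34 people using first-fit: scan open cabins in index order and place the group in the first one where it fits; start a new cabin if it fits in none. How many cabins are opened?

6

  13 → cabin 1 (new)  [load 13/34]
  6 → cabin 1  [load 19/34]
  23 → cabin 2 (new)  [load 23/34]
  10 → cabin 1  [load 29/34]
  7 → cabin 2  [load 30/34]
  11 → cabin 3 (new)  [load 11/34]
  33 → cabin 4 (new)  [load 33/34]
  24 → cabin 5 (new)  [load 24/34]
  14 → cabin 3  [load 25/34]
  9 → cabin 3  [load 34/34]
  33 → cabin 6 (new)  [load 33/34]
6 cabins opened.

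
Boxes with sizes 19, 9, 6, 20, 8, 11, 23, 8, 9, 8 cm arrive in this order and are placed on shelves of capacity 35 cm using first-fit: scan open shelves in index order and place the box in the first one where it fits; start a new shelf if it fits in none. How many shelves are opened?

4

  19 → shelf 1 (new)  [load 19/35]
  9 → shelf 1  [load 28/35]
  6 → shelf 1  [load 34/35]
  20 → shelf 2 (new)  [load 20/35]
  8 → shelf 2  [load 28/35]
  11 → shelf 3 (new)  [load 11/35]
  23 → shelf 3  [load 34/35]
  8 → shelf 4 (new)  [load 8/35]
  9 → shelf 4  [load 17/35]
  8 → shelf 4  [load 25/35]
4 shelves opened.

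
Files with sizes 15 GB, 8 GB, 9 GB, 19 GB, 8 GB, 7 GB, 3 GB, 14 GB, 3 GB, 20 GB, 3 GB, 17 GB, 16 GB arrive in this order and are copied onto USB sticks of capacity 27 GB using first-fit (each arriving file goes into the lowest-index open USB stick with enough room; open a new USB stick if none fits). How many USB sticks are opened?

  15 → USB stick 1 (new)  [load 15/27]
  8 → USB stick 1  [load 23/27]
  9 → USB stick 2 (new)  [load 9/27]
  19 → USB stick 3 (new)  [load 19/27]
  8 → USB stick 2  [load 17/27]
  7 → USB stick 2  [load 24/27]
  3 → USB stick 1  [load 26/27]
  14 → USB stick 4 (new)  [load 14/27]
  3 → USB stick 2  [load 27/27]
  20 → USB stick 5 (new)  [load 20/27]
  3 → USB stick 3  [load 22/27]
  17 → USB stick 6 (new)  [load 17/27]
  16 → USB stick 7 (new)  [load 16/27]
7 USB sticks opened.

7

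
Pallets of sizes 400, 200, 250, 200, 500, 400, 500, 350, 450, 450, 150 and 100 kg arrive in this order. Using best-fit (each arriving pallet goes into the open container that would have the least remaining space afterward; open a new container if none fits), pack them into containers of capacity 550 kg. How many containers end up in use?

  400 → container 1 (new)  [load 400/550]
  200 → container 2 (new)  [load 200/550]
  250 → container 2  [load 450/550]
  200 → container 3 (new)  [load 200/550]
  500 → container 4 (new)  [load 500/550]
  400 → container 5 (new)  [load 400/550]
  500 → container 6 (new)  [load 500/550]
  350 → container 3  [load 550/550]
  450 → container 7 (new)  [load 450/550]
  450 → container 8 (new)  [load 450/550]
  150 → container 1  [load 550/550]
  100 → container 2  [load 550/550]
8 containers opened.

8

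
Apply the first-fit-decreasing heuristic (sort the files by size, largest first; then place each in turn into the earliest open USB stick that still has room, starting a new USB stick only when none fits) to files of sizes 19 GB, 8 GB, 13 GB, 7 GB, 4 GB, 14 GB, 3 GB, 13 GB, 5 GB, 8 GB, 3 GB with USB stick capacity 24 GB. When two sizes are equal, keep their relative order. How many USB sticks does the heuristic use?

Sorted descending: 19, 14, 13, 13, 8, 8, 7, 5, 4, 3, 3.
  19 → USB stick 1 (new)  [load 19/24]
  14 → USB stick 2 (new)  [load 14/24]
  13 → USB stick 3 (new)  [load 13/24]
  13 → USB stick 4 (new)  [load 13/24]
  8 → USB stick 2  [load 22/24]
  8 → USB stick 3  [load 21/24]
  7 → USB stick 4  [load 20/24]
  5 → USB stick 1  [load 24/24]
  4 → USB stick 4  [load 24/24]
  3 → USB stick 3  [load 24/24]
  3 → USB stick 5 (new)  [load 3/24]
5 USB sticks opened.

5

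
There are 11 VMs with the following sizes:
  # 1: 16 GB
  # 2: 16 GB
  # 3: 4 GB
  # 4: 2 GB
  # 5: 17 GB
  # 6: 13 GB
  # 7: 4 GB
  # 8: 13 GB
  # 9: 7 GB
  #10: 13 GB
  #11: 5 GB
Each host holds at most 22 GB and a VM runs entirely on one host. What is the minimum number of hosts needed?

6

Total = 17 + 16 + 16 + 13 + 13 + 13 + 7 + 5 + 4 + 4 + 2 = 110 GB.
Lower bound: ⌈110/22⌉ = 5 hosts.
Also, 6 VMs each exceed 11 GB, and no two of those can share a host, so at least 6 hosts are needed.
A packing using 6 hosts:
  host 1: 17 + 5 = 22
  host 2: 16 + 4 + 2 = 22
  host 3: 16 + 4 = 20
  host 4: 13 + 7 = 20
  host 5: 13 = 13
  host 6: 13 = 13
This matches the lower bound, so 6 is optimal.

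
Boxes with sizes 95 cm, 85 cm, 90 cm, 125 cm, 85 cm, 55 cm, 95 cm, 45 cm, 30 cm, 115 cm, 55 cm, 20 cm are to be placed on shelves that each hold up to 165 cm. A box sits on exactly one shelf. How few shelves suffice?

Total = 125 + 115 + 95 + 95 + 90 + 85 + 85 + 55 + 55 + 45 + 30 + 20 = 895 cm.
Lower bound: ⌈895/165⌉ = 6 shelves.
Also, 7 boxes each exceed 165/2 cm, and no two of those can share a shelf, so at least 7 shelves are needed.
A packing using 7 shelves:
  shelf 1: 125 + 30 = 155
  shelf 2: 115 + 45 = 160
  shelf 3: 95 + 55 = 150
  shelf 4: 95 + 55 = 150
  shelf 5: 90 + 20 = 110
  shelf 6: 85 = 85
  shelf 7: 85 = 85
This matches the lower bound, so 7 is optimal.

7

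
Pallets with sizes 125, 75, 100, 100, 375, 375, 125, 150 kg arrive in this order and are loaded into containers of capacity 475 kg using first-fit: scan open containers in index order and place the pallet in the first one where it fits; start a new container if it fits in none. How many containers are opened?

4

  125 → container 1 (new)  [load 125/475]
  75 → container 1  [load 200/475]
  100 → container 1  [load 300/475]
  100 → container 1  [load 400/475]
  375 → container 2 (new)  [load 375/475]
  375 → container 3 (new)  [load 375/475]
  125 → container 4 (new)  [load 125/475]
  150 → container 4  [load 275/475]
4 containers opened.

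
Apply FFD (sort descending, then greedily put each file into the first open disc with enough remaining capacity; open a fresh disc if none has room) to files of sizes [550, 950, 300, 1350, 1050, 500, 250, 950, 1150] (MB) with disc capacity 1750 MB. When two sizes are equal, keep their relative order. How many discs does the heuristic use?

Sorted descending: 1350, 1150, 1050, 950, 950, 550, 500, 300, 250.
  1350 → disc 1 (new)  [load 1350/1750]
  1150 → disc 2 (new)  [load 1150/1750]
  1050 → disc 3 (new)  [load 1050/1750]
  950 → disc 4 (new)  [load 950/1750]
  950 → disc 5 (new)  [load 950/1750]
  550 → disc 2  [load 1700/1750]
  500 → disc 3  [load 1550/1750]
  300 → disc 1  [load 1650/1750]
  250 → disc 4  [load 1200/1750]
5 discs opened.

5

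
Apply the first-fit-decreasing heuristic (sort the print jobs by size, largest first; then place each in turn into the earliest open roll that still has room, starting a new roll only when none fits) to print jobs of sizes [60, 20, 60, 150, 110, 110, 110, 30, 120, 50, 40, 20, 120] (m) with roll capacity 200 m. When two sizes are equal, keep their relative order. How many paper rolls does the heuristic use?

6

Sorted descending: 150, 120, 120, 110, 110, 110, 60, 60, 50, 40, 30, 20, 20.
  150 → roll 1 (new)  [load 150/200]
  120 → roll 2 (new)  [load 120/200]
  120 → roll 3 (new)  [load 120/200]
  110 → roll 4 (new)  [load 110/200]
  110 → roll 5 (new)  [load 110/200]
  110 → roll 6 (new)  [load 110/200]
  60 → roll 2  [load 180/200]
  60 → roll 3  [load 180/200]
  50 → roll 1  [load 200/200]
  40 → roll 4  [load 150/200]
  30 → roll 4  [load 180/200]
  20 → roll 2  [load 200/200]
  20 → roll 3  [load 200/200]
6 paper rolls opened.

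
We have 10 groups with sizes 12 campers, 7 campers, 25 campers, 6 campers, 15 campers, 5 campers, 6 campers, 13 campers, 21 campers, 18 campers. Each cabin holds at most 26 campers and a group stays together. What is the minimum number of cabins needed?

6

Total = 25 + 21 + 18 + 15 + 13 + 12 + 7 + 6 + 6 + 5 = 128 campers.
Lower bound: ⌈128/26⌉ = 5 cabins.
A packing using 6 cabins:
  cabin 1: 25 = 25
  cabin 2: 21 + 5 = 26
  cabin 3: 18 + 7 = 25
  cabin 4: 15 + 6 = 21
  cabin 5: 13 + 12 = 25
  cabin 6: 6 = 6
No arrangement into 5 cabins stays within capacity, so 6 is optimal.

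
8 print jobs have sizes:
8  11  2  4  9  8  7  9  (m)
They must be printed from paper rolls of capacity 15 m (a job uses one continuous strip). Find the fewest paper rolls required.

5

Total = 11 + 9 + 9 + 8 + 8 + 7 + 4 + 2 = 58 m.
Lower bound: ⌈58/15⌉ = 4 paper rolls.
Also, 5 print jobs each exceed 15/2 m, and no two of those can share a roll, so at least 5 paper rolls are needed.
A packing using 5 paper rolls:
  roll 1: 11 + 4 = 15
  roll 2: 9 + 2 = 11
  roll 3: 9 = 9
  roll 4: 8 + 7 = 15
  roll 5: 8 = 8
This matches the lower bound, so 5 is optimal.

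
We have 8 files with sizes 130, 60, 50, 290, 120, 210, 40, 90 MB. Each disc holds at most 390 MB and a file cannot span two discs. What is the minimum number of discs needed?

3

Total = 290 + 210 + 130 + 120 + 90 + 60 + 50 + 40 = 990 MB.
Lower bound: ⌈990/390⌉ = 3 discs.
A packing using 3 discs:
  disc 1: 290 + 90 = 380
  disc 2: 210 + 130 + 50 = 390
  disc 3: 120 + 60 + 40 = 220
This matches the lower bound, so 3 is optimal.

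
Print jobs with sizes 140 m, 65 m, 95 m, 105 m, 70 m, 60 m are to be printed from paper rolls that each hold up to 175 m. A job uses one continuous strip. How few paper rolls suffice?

4

Total = 140 + 105 + 95 + 70 + 65 + 60 = 535 m.
Lower bound: ⌈535/175⌉ = 4 paper rolls.
A packing using 4 paper rolls:
  roll 1: 140 = 140
  roll 2: 105 + 70 = 175
  roll 3: 95 + 65 = 160
  roll 4: 60 = 60
This matches the lower bound, so 4 is optimal.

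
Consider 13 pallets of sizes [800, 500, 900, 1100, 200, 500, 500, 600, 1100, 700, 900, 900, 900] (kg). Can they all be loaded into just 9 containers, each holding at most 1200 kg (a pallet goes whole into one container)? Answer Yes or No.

Total = 9600 kg; ⌈9600/1200⌉ = 8.
The bound of 8 does not rule out 9, but exhaustive search shows no assignment into 9 containers of capacity 1200 kg exists — the minimum is 10.

No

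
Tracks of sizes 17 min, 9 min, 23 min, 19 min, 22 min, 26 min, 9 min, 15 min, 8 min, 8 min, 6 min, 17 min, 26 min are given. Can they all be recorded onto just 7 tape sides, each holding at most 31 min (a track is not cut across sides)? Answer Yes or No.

Total = 205 min; ⌈205/31⌉ = 7.
The bound of 7 does not rule out 7, but exhaustive search shows no assignment into 7 tape sides of capacity 31 min exists — the minimum is 8.

No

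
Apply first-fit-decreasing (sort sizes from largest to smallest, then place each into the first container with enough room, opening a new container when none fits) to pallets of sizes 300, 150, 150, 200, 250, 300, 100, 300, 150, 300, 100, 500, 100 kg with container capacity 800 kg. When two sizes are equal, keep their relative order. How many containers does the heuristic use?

4

Sorted descending: 500, 300, 300, 300, 300, 250, 200, 150, 150, 150, 100, 100, 100.
  500 → container 1 (new)  [load 500/800]
  300 → container 1  [load 800/800]
  300 → container 2 (new)  [load 300/800]
  300 → container 2  [load 600/800]
  300 → container 3 (new)  [load 300/800]
  250 → container 3  [load 550/800]
  200 → container 2  [load 800/800]
  150 → container 3  [load 700/800]
  150 → container 4 (new)  [load 150/800]
  150 → container 4  [load 300/800]
  100 → container 3  [load 800/800]
  100 → container 4  [load 400/800]
  100 → container 4  [load 500/800]
4 containers opened.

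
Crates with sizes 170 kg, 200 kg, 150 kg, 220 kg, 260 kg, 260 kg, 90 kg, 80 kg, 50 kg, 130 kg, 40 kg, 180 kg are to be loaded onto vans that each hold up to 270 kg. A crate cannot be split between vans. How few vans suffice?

Total = 260 + 260 + 220 + 200 + 180 + 170 + 150 + 130 + 90 + 80 + 50 + 40 = 1830 kg.
Lower bound: ⌈1830/270⌉ = 7 vans.
A packing using 8 vans:
  van 1: 260 = 260
  van 2: 260 = 260
  van 3: 220 + 50 = 270
  van 4: 200 + 40 = 240
  van 5: 180 + 90 = 270
  van 6: 170 + 80 = 250
  van 7: 150 = 150
  van 8: 130 = 130
No arrangement into 7 vans stays within capacity, so 8 is optimal.

8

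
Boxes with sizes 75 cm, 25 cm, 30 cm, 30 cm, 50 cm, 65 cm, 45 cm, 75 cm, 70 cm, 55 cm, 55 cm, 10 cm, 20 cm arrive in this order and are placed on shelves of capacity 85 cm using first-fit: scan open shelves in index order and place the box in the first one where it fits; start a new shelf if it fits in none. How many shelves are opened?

  75 → shelf 1 (new)  [load 75/85]
  25 → shelf 2 (new)  [load 25/85]
  30 → shelf 2  [load 55/85]
  30 → shelf 2  [load 85/85]
  50 → shelf 3 (new)  [load 50/85]
  65 → shelf 4 (new)  [load 65/85]
  45 → shelf 5 (new)  [load 45/85]
  75 → shelf 6 (new)  [load 75/85]
  70 → shelf 7 (new)  [load 70/85]
  55 → shelf 8 (new)  [load 55/85]
  55 → shelf 9 (new)  [load 55/85]
  10 → shelf 1  [load 85/85]
  20 → shelf 3  [load 70/85]
9 shelves opened.

9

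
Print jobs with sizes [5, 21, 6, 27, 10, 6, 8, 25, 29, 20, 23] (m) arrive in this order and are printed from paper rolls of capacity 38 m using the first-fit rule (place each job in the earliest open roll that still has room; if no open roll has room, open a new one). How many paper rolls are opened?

6

  5 → roll 1 (new)  [load 5/38]
  21 → roll 1  [load 26/38]
  6 → roll 1  [load 32/38]
  27 → roll 2 (new)  [load 27/38]
  10 → roll 2  [load 37/38]
  6 → roll 1  [load 38/38]
  8 → roll 3 (new)  [load 8/38]
  25 → roll 3  [load 33/38]
  29 → roll 4 (new)  [load 29/38]
  20 → roll 5 (new)  [load 20/38]
  23 → roll 6 (new)  [load 23/38]
6 paper rolls opened.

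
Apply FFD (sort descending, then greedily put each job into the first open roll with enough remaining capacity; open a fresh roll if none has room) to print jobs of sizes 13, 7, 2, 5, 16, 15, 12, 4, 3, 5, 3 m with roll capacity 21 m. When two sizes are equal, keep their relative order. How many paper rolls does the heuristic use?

Sorted descending: 16, 15, 13, 12, 7, 5, 5, 4, 3, 3, 2.
  16 → roll 1 (new)  [load 16/21]
  15 → roll 2 (new)  [load 15/21]
  13 → roll 3 (new)  [load 13/21]
  12 → roll 4 (new)  [load 12/21]
  7 → roll 3  [load 20/21]
  5 → roll 1  [load 21/21]
  5 → roll 2  [load 20/21]
  4 → roll 4  [load 16/21]
  3 → roll 4  [load 19/21]
  3 → roll 5 (new)  [load 3/21]
  2 → roll 4  [load 21/21]
5 paper rolls opened.

5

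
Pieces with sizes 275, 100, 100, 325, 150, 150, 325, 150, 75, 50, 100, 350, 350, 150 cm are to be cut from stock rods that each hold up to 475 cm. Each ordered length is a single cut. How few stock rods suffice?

Total = 350 + 350 + 325 + 325 + 275 + 150 + 150 + 150 + 150 + 100 + 100 + 100 + 75 + 50 = 2650 cm.
Lower bound: ⌈2650/475⌉ = 6 stock rods.
A packing using 6 stock rods:
  stock rod 1: 350 + 100 = 450
  stock rod 2: 350 + 100 = 450
  stock rod 3: 325 + 150 = 475
  stock rod 4: 325 + 150 = 475
  stock rod 5: 275 + 150 + 50 = 475
  stock rod 6: 150 + 100 + 75 = 325
This matches the lower bound, so 6 is optimal.

6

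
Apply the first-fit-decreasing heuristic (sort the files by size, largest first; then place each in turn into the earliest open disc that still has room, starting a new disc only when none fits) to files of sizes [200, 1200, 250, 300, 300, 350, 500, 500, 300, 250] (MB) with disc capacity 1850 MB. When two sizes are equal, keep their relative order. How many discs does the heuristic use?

3

Sorted descending: 1200, 500, 500, 350, 300, 300, 300, 250, 250, 200.
  1200 → disc 1 (new)  [load 1200/1850]
  500 → disc 1  [load 1700/1850]
  500 → disc 2 (new)  [load 500/1850]
  350 → disc 2  [load 850/1850]
  300 → disc 2  [load 1150/1850]
  300 → disc 2  [load 1450/1850]
  300 → disc 2  [load 1750/1850]
  250 → disc 3 (new)  [load 250/1850]
  250 → disc 3  [load 500/1850]
  200 → disc 3  [load 700/1850]
3 discs opened.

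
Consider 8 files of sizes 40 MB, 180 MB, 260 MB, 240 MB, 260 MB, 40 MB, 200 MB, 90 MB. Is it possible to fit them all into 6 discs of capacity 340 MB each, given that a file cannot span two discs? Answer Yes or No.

A valid assignment using 5 discs:
  disc 1: 260 + 40 + 40 = 340
  disc 2: 260 = 260
  disc 3: 240 + 90 = 330
  disc 4: 200 = 200
  disc 5: 180 = 180
That uses only 5 ≤ 6, so 6 discs are enough.

Yes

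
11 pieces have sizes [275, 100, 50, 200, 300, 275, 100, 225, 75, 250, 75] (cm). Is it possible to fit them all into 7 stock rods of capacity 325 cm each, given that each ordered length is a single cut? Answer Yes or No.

Yes

A valid assignment using 7 stock rods:
  stock rod 1: 300 = 300
  stock rod 2: 275 + 50 = 325
  stock rod 3: 275 = 275
  stock rod 4: 250 + 75 = 325
  stock rod 5: 225 + 100 = 325
  stock rod 6: 200 + 100 = 300
  stock rod 7: 75 = 75
Every load is within 325 cm, so 7 stock rods suffice.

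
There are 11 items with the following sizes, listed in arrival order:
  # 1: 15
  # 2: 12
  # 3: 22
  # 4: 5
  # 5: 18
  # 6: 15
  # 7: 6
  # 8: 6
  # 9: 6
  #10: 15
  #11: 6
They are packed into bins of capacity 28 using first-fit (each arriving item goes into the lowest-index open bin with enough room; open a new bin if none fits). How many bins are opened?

  15 → bin 1 (new)  [load 15/28]
  12 → bin 1  [load 27/28]
  22 → bin 2 (new)  [load 22/28]
  5 → bin 2  [load 27/28]
  18 → bin 3 (new)  [load 18/28]
  15 → bin 4 (new)  [load 15/28]
  6 → bin 3  [load 24/28]
  6 → bin 4  [load 21/28]
  6 → bin 4  [load 27/28]
  15 → bin 5 (new)  [load 15/28]
  6 → bin 5  [load 21/28]
5 bins opened.

5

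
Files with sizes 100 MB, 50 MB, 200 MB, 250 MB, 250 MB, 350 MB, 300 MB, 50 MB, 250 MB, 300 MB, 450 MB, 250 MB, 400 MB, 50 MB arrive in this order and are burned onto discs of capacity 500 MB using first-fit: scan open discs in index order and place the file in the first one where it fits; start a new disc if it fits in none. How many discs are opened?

  100 → disc 1 (new)  [load 100/500]
  50 → disc 1  [load 150/500]
  200 → disc 1  [load 350/500]
  250 → disc 2 (new)  [load 250/500]
  250 → disc 2  [load 500/500]
  350 → disc 3 (new)  [load 350/500]
  300 → disc 4 (new)  [load 300/500]
  50 → disc 1  [load 400/500]
  250 → disc 5 (new)  [load 250/500]
  300 → disc 6 (new)  [load 300/500]
  450 → disc 7 (new)  [load 450/500]
  250 → disc 5  [load 500/500]
  400 → disc 8 (new)  [load 400/500]
  50 → disc 1  [load 450/500]
8 discs opened.

8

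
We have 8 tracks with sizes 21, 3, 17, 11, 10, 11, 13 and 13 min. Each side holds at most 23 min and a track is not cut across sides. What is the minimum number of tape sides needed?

5

Total = 21 + 17 + 13 + 13 + 11 + 11 + 10 + 3 = 99 min.
Lower bound: ⌈99/23⌉ = 5 tape sides.
A packing using 5 tape sides:
  side 1: 21 = 21
  side 2: 17 + 3 = 20
  side 3: 13 + 10 = 23
  side 4: 13 = 13
  side 5: 11 + 11 = 22
This matches the lower bound, so 5 is optimal.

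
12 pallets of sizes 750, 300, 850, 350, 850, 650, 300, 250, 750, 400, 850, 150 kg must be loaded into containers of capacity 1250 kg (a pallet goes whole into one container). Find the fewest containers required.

6

Total = 850 + 850 + 850 + 750 + 750 + 650 + 400 + 350 + 300 + 300 + 250 + 150 = 6450 kg.
Lower bound: ⌈6450/1250⌉ = 6 containers.
A packing using 6 containers:
  container 1: 850 + 400 = 1250
  container 2: 850 + 350 = 1200
  container 3: 850 + 300 = 1150
  container 4: 750 + 300 + 150 = 1200
  container 5: 750 + 250 = 1000
  container 6: 650 = 650
This matches the lower bound, so 6 is optimal.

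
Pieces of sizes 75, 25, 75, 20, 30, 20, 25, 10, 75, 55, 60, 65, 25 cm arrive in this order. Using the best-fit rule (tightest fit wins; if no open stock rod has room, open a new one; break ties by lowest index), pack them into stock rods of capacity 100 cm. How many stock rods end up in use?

  75 → stock rod 1 (new)  [load 75/100]
  25 → stock rod 1  [load 100/100]
  75 → stock rod 2 (new)  [load 75/100]
  20 → stock rod 2  [load 95/100]
  30 → stock rod 3 (new)  [load 30/100]
  20 → stock rod 3  [load 50/100]
  25 → stock rod 3  [load 75/100]
  10 → stock rod 3  [load 85/100]
  75 → stock rod 4 (new)  [load 75/100]
  55 → stock rod 5 (new)  [load 55/100]
  60 → stock rod 6 (new)  [load 60/100]
  65 → stock rod 7 (new)  [load 65/100]
  25 → stock rod 4  [load 100/100]
7 stock rods opened.

7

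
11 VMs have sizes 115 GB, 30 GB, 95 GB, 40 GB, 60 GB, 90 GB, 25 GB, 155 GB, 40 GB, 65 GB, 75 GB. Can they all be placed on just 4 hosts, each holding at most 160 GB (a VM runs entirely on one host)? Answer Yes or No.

Total = 790 GB; ⌈790/160⌉ = 5.
At least 5 hosts are required, but only 4 are allowed.

No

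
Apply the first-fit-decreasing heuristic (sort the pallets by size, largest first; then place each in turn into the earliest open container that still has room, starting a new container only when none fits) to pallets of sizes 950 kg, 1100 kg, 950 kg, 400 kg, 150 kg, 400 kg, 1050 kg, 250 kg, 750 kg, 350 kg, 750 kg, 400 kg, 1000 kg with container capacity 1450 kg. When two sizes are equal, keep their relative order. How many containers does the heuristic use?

7

Sorted descending: 1100, 1050, 1000, 950, 950, 750, 750, 400, 400, 400, 350, 250, 150.
  1100 → container 1 (new)  [load 1100/1450]
  1050 → container 2 (new)  [load 1050/1450]
  1000 → container 3 (new)  [load 1000/1450]
  950 → container 4 (new)  [load 950/1450]
  950 → container 5 (new)  [load 950/1450]
  750 → container 6 (new)  [load 750/1450]
  750 → container 7 (new)  [load 750/1450]
  400 → container 2  [load 1450/1450]
  400 → container 3  [load 1400/1450]
  400 → container 4  [load 1350/1450]
  350 → container 1  [load 1450/1450]
  250 → container 5  [load 1200/1450]
  150 → container 5  [load 1350/1450]
7 containers opened.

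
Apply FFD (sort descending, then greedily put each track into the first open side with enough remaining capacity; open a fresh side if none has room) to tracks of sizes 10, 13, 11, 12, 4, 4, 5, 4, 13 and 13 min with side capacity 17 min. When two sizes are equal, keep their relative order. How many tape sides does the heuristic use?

6

Sorted descending: 13, 13, 13, 12, 11, 10, 5, 4, 4, 4.
  13 → side 1 (new)  [load 13/17]
  13 → side 2 (new)  [load 13/17]
  13 → side 3 (new)  [load 13/17]
  12 → side 4 (new)  [load 12/17]
  11 → side 5 (new)  [load 11/17]
  10 → side 6 (new)  [load 10/17]
  5 → side 4  [load 17/17]
  4 → side 1  [load 17/17]
  4 → side 2  [load 17/17]
  4 → side 3  [load 17/17]
6 tape sides opened.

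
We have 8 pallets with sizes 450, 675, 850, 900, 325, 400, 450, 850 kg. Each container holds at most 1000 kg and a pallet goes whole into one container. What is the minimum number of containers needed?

Total = 900 + 850 + 850 + 675 + 450 + 450 + 400 + 325 = 4900 kg.
Lower bound: ⌈4900/1000⌉ = 5 containers.
A packing using 6 containers:
  container 1: 900 = 900
  container 2: 850 = 850
  container 3: 850 = 850
  container 4: 675 + 325 = 1000
  container 5: 450 + 450 = 900
  container 6: 400 = 400
No arrangement into 5 containers stays within capacity, so 6 is optimal.

6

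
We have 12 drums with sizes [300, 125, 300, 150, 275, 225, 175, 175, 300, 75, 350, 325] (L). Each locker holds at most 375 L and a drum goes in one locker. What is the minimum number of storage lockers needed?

Total = 350 + 325 + 300 + 300 + 300 + 275 + 225 + 175 + 175 + 150 + 125 + 75 = 2775 L.
Lower bound: ⌈2775/375⌉ = 8 storage lockers.
A packing using 9 storage lockers:
  locker 1: 350 = 350
  locker 2: 325 = 325
  locker 3: 300 + 75 = 375
  locker 4: 300 = 300
  locker 5: 300 = 300
  locker 6: 275 = 275
  locker 7: 225 + 150 = 375
  locker 8: 175 + 175 = 350
  locker 9: 125 = 125
No arrangement into 8 storage lockers stays within capacity, so 9 is optimal.

9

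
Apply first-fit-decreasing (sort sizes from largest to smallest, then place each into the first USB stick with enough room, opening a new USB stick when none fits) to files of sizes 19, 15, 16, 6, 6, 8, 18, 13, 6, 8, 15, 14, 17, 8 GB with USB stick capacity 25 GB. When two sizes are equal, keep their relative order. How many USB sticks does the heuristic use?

Sorted descending: 19, 18, 17, 16, 15, 15, 14, 13, 8, 8, 8, 6, 6, 6.
  19 → USB stick 1 (new)  [load 19/25]
  18 → USB stick 2 (new)  [load 18/25]
  17 → USB stick 3 (new)  [load 17/25]
  16 → USB stick 4 (new)  [load 16/25]
  15 → USB stick 5 (new)  [load 15/25]
  15 → USB stick 6 (new)  [load 15/25]
  14 → USB stick 7 (new)  [load 14/25]
  13 → USB stick 8 (new)  [load 13/25]
  8 → USB stick 3  [load 25/25]
  8 → USB stick 4  [load 24/25]
  8 → USB stick 5  [load 23/25]
  6 → USB stick 1  [load 25/25]
  6 → USB stick 2  [load 24/25]
  6 → USB stick 6  [load 21/25]
8 USB sticks opened.

8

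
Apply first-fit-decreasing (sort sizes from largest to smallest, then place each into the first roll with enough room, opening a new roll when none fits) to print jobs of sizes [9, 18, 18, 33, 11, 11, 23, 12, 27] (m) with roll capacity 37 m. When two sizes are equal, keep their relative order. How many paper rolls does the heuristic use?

5

Sorted descending: 33, 27, 23, 18, 18, 12, 11, 11, 9.
  33 → roll 1 (new)  [load 33/37]
  27 → roll 2 (new)  [load 27/37]
  23 → roll 3 (new)  [load 23/37]
  18 → roll 4 (new)  [load 18/37]
  18 → roll 4  [load 36/37]
  12 → roll 3  [load 35/37]
  11 → roll 5 (new)  [load 11/37]
  11 → roll 5  [load 22/37]
  9 → roll 2  [load 36/37]
5 paper rolls opened.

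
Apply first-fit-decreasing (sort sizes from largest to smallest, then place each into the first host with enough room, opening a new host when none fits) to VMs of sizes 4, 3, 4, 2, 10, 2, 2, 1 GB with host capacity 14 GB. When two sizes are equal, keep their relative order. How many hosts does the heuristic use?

Sorted descending: 10, 4, 4, 3, 2, 2, 2, 1.
  10 → host 1 (new)  [load 10/14]
  4 → host 1  [load 14/14]
  4 → host 2 (new)  [load 4/14]
  3 → host 2  [load 7/14]
  2 → host 2  [load 9/14]
  2 → host 2  [load 11/14]
  2 → host 2  [load 13/14]
  1 → host 2  [load 14/14]
2 hosts opened.

2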